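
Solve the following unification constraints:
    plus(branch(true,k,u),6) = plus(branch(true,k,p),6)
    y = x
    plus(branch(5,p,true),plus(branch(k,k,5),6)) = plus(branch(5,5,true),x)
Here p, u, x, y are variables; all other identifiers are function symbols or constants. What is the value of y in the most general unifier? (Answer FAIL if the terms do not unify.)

plus(branch(k,k,5),6)

Decompose plus/2: branch(true,k,u) = branch(true,k,p),  6 = 6.
Decompose branch/3: true = true,  k = k,  u = p.
Delete trivial equation true = true.
Delete trivial equation k = k.
Bind u := p; no other remaining equation mentions u.
Delete trivial equation 6 = 6.
Bind y := x; no other remaining equation mentions y.
Decompose plus/2: branch(5,p,true) = branch(5,5,true),  plus(branch(k,k,5),6) = x.
Decompose branch/3: 5 = 5,  p = 5,  true = true.
Delete trivial equation 5 = 5.
Bind p := 5; no other remaining equation mentions p. Substituting into the earlier binding gives u := 5.
Delete trivial equation true = true.
Bind x := plus(branch(k,k,5),6). Substituting into the earlier binding gives y := plus(branch(k,k,5),6).
MGU = { u -> 5, y -> plus(branch(k,k,5),6), p -> 5, x -> plus(branch(k,k,5),6) }, so y -> plus(branch(k,k,5),6).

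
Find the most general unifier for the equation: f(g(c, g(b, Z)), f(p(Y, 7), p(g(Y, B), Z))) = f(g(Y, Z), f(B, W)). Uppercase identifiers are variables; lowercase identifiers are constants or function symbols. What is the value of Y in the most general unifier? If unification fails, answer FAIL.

FAIL

Decompose f/2: g(c, g(b, Z)) = g(Y, Z),  f(p(Y, 7), p(g(Y, B), Z)) = f(B, W).
Decompose g/2: c = Y,  g(b, Z) = Z.
Bind Y := c; substituting into the one remaining equation that mentions Y gives: f(p(c, 7), p(g(c, B), Z)) = f(B, W).
Occurs check fails: Z occurs in g(b, Z); the equation Z = g(b, Z) has no finite solution.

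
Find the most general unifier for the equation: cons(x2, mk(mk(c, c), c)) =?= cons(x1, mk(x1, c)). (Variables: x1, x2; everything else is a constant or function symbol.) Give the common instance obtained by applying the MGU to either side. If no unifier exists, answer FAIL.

cons(mk(c, c), mk(mk(c, c), c))

Decompose cons/2: x2 =?= x1,  mk(mk(c, c), c) =?= mk(x1, c).
Bind x2 := x1; no other remaining equation mentions x2.
Decompose mk/2: mk(c, c) =?= x1,  c =?= c.
Bind x1 := mk(c, c); no other remaining equation mentions x1. Substituting into the earlier binding gives x2 := mk(c, c).
Delete trivial equation c =?= c.
Applying the MGU to either side gives cons(mk(c, c), mk(mk(c, c), c)).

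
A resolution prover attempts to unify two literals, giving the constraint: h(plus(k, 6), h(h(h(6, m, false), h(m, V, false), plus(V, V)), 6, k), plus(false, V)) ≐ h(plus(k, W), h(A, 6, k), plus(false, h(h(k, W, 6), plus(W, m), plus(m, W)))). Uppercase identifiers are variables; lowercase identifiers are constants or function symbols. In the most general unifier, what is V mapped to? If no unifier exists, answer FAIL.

Decompose h/3: plus(k, 6) ≐ plus(k, W),  h(h(h(6, m, false), h(m, V, false), plus(V, V)), 6, k) ≐ h(A, 6, k),  plus(false, V) ≐ plus(false, h(h(k, W, 6), plus(W, m), plus(m, W))).
Decompose plus/2: k ≐ k,  6 ≐ W.
Delete trivial equation k ≐ k.
Bind W := 6; substituting into the one remaining equation that mentions W gives: plus(false, V) ≐ plus(false, h(h(k, 6, 6), plus(6, m), plus(m, 6))).
Decompose h/3: h(h(6, m, false), h(m, V, false), plus(V, V)) ≐ A,  6 ≐ 6,  k ≐ k.
Bind A := h(h(6, m, false), h(m, V, false), plus(V, V)); no other remaining equation mentions A.
Delete trivial equation 6 ≐ 6.
Delete trivial equation k ≐ k.
Decompose plus/2: false ≐ false,  V ≐ h(h(k, 6, 6), plus(6, m), plus(m, 6)).
Delete trivial equation false ≐ false.
Bind V := h(h(k, 6, 6), plus(6, m), plus(m, 6)). Substituting into the earlier binding gives A := h(h(6, m, false), h(m, h(h(k, 6, 6), plus(6, m), plus(m, 6)), false), plus(h(h(k, 6, 6), plus(6, m), plus(m, 6)), h(h(k, 6, 6), plus(6, m), plus(m, 6)))).
MGU = { W ↦ 6, A ↦ h(h(6, m, false), h(m, h(h(k, 6, 6), plus(6, m), plus(m, 6)), false), plus(h(h(k, 6, 6), plus(6, m), plus(m, 6)), h(h(k, 6, 6), plus(6, m), plus(m, 6)))), V ↦ h(h(k, 6, 6), plus(6, m), plus(m, 6)) }, so V ↦ h(h(k, 6, 6), plus(6, m), plus(m, 6)).

h(h(k, 6, 6), plus(6, m), plus(m, 6))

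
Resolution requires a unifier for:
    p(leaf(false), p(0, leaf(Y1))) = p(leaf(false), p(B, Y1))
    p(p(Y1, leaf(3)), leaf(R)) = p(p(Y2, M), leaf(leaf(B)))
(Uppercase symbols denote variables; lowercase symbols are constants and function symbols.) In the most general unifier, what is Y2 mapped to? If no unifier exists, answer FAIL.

Decompose p/2: leaf(false) = leaf(false),  p(0, leaf(Y1)) = p(B, Y1).
Delete trivial equation leaf(false) = leaf(false).
Decompose p/2: 0 = B,  leaf(Y1) = Y1.
Bind B := 0; substituting into the one remaining equation that mentions B gives: p(p(Y1, leaf(3)), leaf(R)) = p(p(Y2, M), leaf(leaf(0))).
Occurs check fails: Y1 occurs in leaf(Y1); the equation Y1 = leaf(Y1) has no finite solution.

FAIL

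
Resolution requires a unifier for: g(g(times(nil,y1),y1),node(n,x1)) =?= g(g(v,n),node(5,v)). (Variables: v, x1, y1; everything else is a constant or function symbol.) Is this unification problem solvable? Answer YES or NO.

Decompose g/2: g(times(nil,y1),y1) =?= g(v,n),  node(n,x1) =?= node(5,v).
Decompose g/2: times(nil,y1) =?= v,  y1 =?= n.
Bind v := times(nil,y1); substituting into the one remaining equation that mentions v gives: node(n,x1) =?= node(5,times(nil,y1)).
Bind y1 := n; substituting into the remaining equation gives: node(n,x1) =?= node(5,times(nil,n)). Substituting into the earlier binding gives v := times(nil,n).
Decompose node/2: n =?= 5,  x1 =?= times(nil,n).
Clash: constants n and 5 differ; no unifier exists.

NO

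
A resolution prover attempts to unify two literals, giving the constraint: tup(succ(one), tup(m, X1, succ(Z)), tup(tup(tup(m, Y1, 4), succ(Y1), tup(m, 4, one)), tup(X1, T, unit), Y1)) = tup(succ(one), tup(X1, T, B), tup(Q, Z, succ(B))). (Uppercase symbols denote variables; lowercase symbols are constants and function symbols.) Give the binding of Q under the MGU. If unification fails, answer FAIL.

Decompose tup/3: succ(one) = succ(one),  tup(m, X1, succ(Z)) = tup(X1, T, B),  tup(tup(tup(m, Y1, 4), succ(Y1), tup(m, 4, one)), tup(X1, T, unit), Y1) = tup(Q, Z, succ(B)).
Delete trivial equation succ(one) = succ(one).
Decompose tup/3: m = X1,  X1 = T,  succ(Z) = B.
Bind X1 := m; substituting into the 2 remaining equations that mention X1 gives: m = T,  tup(tup(tup(m, Y1, 4), succ(Y1), tup(m, 4, one)), tup(m, T, unit), Y1) = tup(Q, Z, succ(B)).
Bind T := m; substituting into the one remaining equation that mentions T gives: tup(tup(tup(m, Y1, 4), succ(Y1), tup(m, 4, one)), tup(m, m, unit), Y1) = tup(Q, Z, succ(B)).
Bind B := succ(Z); substituting into the remaining equation gives: tup(tup(tup(m, Y1, 4), succ(Y1), tup(m, 4, one)), tup(m, m, unit), Y1) = tup(Q, Z, succ(succ(Z))).
Decompose tup/3: tup(tup(m, Y1, 4), succ(Y1), tup(m, 4, one)) = Q,  tup(m, m, unit) = Z,  Y1 = succ(succ(Z)).
Bind Q := tup(tup(m, Y1, 4), succ(Y1), tup(m, 4, one)); no other remaining equation mentions Q.
Bind Z := tup(m, m, unit); substituting into the remaining equation gives: Y1 = succ(succ(tup(m, m, unit))). Substituting into the earlier binding gives B := succ(tup(m, m, unit)).
Bind Y1 := succ(succ(tup(m, m, unit))). Substituting into the earlier binding gives Q := tup(tup(m, succ(succ(tup(m, m, unit))), 4), succ(succ(succ(tup(m, m, unit)))), tup(m, 4, one)).
MGU = { X1 := m, T := m, B := succ(tup(m, m, unit)), Q := tup(tup(m, succ(succ(tup(m, m, unit))), 4), succ(succ(succ(tup(m, m, unit)))), tup(m, 4, one)), Z := tup(m, m, unit), Y1 := succ(succ(tup(m, m, unit))) }, so Q := tup(tup(m, succ(succ(tup(m, m, unit))), 4), succ(succ(succ(tup(m, m, unit)))), tup(m, 4, one)).

tup(tup(m, succ(succ(tup(m, m, unit))), 4), succ(succ(succ(tup(m, m, unit)))), tup(m, 4, one))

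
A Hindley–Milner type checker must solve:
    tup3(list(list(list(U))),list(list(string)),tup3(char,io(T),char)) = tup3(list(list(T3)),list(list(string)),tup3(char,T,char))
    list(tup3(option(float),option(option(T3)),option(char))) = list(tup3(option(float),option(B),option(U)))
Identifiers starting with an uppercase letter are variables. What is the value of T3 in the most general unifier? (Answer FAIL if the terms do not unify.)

Decompose tup3/3: list(list(list(U))) = list(list(T3)),  list(list(string)) = list(list(string)),  tup3(char,io(T),char) = tup3(char,T,char).
Decompose list/1: list(list(U)) = list(T3).
Decompose list/1: list(U) = T3.
Bind T3 := list(U); substituting into the one remaining equation that mentions T3 gives: list(tup3(option(float),option(option(list(U))),option(char))) = list(tup3(option(float),option(B),option(U))).
Delete trivial equation list(list(string)) = list(list(string)).
Decompose tup3/3: char = char,  io(T) = T,  char = char.
Delete trivial equation char = char.
Occurs check fails: T occurs in io(T); the equation T = io(T) has no finite solution.

FAIL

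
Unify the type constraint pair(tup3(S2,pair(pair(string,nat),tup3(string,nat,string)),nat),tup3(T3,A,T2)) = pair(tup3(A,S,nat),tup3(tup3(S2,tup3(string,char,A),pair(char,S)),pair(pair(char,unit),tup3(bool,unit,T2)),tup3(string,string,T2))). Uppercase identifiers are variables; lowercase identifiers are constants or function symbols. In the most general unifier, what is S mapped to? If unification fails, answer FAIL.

Decompose pair/2: tup3(S2,pair(pair(string,nat),tup3(string,nat,string)),nat) = tup3(A,S,nat),  tup3(T3,A,T2) = tup3(tup3(S2,tup3(string,char,A),pair(char,S)),pair(pair(char,unit),tup3(bool,unit,T2)),tup3(string,string,T2)).
Decompose tup3/3: S2 = A,  pair(pair(string,nat),tup3(string,nat,string)) = S,  nat = nat.
Bind S2 := A; substituting into the one remaining equation that mentions S2 gives: tup3(T3,A,T2) = tup3(tup3(A,tup3(string,char,A),pair(char,S)),pair(pair(char,unit),tup3(bool,unit,T2)),tup3(string,string,T2)).
Bind S := pair(pair(string,nat),tup3(string,nat,string)); substituting into the one remaining equation that mentions S gives: tup3(T3,A,T2) = tup3(tup3(A,tup3(string,char,A),pair(char,pair(pair(string,nat),tup3(string,nat,string)))),pair(pair(char,unit),tup3(bool,unit,T2)),tup3(string,string,T2)).
Delete trivial equation nat = nat.
Decompose tup3/3: T3 = tup3(A,tup3(string,char,A),pair(char,pair(pair(string,nat),tup3(string,nat,string)))),  A = pair(pair(char,unit),tup3(bool,unit,T2)),  T2 = tup3(string,string,T2).
Bind T3 := tup3(A,tup3(string,char,A),pair(char,pair(pair(string,nat),tup3(string,nat,string)))); no other remaining equation mentions T3.
Bind A := pair(pair(char,unit),tup3(bool,unit,T2)); no other remaining equation mentions A. Substituting into the earlier bindings gives S2 := pair(pair(char,unit),tup3(bool,unit,T2)), T3 := tup3(pair(pair(char,unit),tup3(bool,unit,T2)),tup3(string,char,pair(pair(char,unit),tup3(bool,unit,T2))),pair(char,pair(pair(string,nat),tup3(string,nat,string)))).
Occurs check fails: T2 occurs in tup3(string,string,T2); the equation T2 = tup3(string,string,T2) has no finite solution.

FAIL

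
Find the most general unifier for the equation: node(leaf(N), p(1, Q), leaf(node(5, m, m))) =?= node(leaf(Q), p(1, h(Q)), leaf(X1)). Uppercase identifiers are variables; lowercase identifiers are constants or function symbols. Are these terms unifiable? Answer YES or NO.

Decompose node/3: leaf(N) =?= leaf(Q),  p(1, Q) =?= p(1, h(Q)),  leaf(node(5, m, m)) =?= leaf(X1).
Decompose leaf/1: N =?= Q.
Bind N := Q; no other remaining equation mentions N.
Decompose p/2: 1 =?= 1,  Q =?= h(Q).
Delete trivial equation 1 =?= 1.
Occurs check fails: Q occurs in h(Q); the equation Q =?= h(Q) has no finite solution.

NO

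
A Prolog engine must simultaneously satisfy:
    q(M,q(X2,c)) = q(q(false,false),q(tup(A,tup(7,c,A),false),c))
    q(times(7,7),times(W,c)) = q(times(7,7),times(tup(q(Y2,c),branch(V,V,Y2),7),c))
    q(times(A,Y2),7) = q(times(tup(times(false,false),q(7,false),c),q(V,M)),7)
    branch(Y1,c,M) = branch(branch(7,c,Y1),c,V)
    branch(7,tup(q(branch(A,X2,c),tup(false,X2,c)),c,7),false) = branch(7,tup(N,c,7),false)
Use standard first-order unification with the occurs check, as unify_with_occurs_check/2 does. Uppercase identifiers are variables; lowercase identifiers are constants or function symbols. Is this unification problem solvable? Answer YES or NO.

NO

Decompose q/2: M = q(false,false),  q(X2,c) = q(tup(A,tup(7,c,A),false),c).
Bind M := q(false,false); substituting into the 2 remaining equations that mention M gives: q(times(A,Y2),7) = q(times(tup(times(false,false),q(7,false),c),q(V,q(false,false))),7),  branch(Y1,c,q(false,false)) = branch(branch(7,c,Y1),c,V).
Decompose q/2: X2 = tup(A,tup(7,c,A),false),  c = c.
Bind X2 := tup(A,tup(7,c,A),false); substituting into the one remaining equation that mentions X2 gives: branch(7,tup(q(branch(A,tup(A,tup(7,c,A),false),c),tup(false,tup(A,tup(7,c,A),false),c)),c,7),false) = branch(7,tup(N,c,7),false).
Delete trivial equation c = c.
Decompose q/2: times(7,7) = times(7,7),  times(W,c) = times(tup(q(Y2,c),branch(V,V,Y2),7),c).
Delete trivial equation times(7,7) = times(7,7).
Decompose times/2: W = tup(q(Y2,c),branch(V,V,Y2),7),  c = c.
Bind W := tup(q(Y2,c),branch(V,V,Y2),7); no other remaining equation mentions W.
Delete trivial equation c = c.
Decompose q/2: times(A,Y2) = times(tup(times(false,false),q(7,false),c),q(V,q(false,false))),  7 = 7.
Decompose times/2: A = tup(times(false,false),q(7,false),c),  Y2 = q(V,q(false,false)).
Bind A := tup(times(false,false),q(7,false),c); substituting into the one remaining equation that mentions A gives: branch(7,tup(q(branch(tup(times(false,false),q(7,false),c),tup(tup(times(false,false),q(7,false),c),tup(7,c,tup(times(false,false),q(7,false),c)),false),c),tup(false,tup(tup(times(false,false),q(7,false),c),tup(7,c,tup(times(false,false),q(7,false),c)),false),c)),c,7),false) = branch(7,tup(N,c,7),false). Substituting into the earlier binding gives X2 := tup(tup(times(false,false),q(7,false),c),tup(7,c,tup(times(false,false),q(7,false),c)),false).
Bind Y2 := q(V,q(false,false)); no other remaining equation mentions Y2. Substituting into the earlier binding gives W := tup(q(q(V,q(false,false)),c),branch(V,V,q(V,q(false,false))),7).
Delete trivial equation 7 = 7.
Decompose branch/3: Y1 = branch(7,c,Y1),  c = c,  q(false,false) = V.
Occurs check fails: Y1 occurs in branch(7,c,Y1); the equation Y1 = branch(7,c,Y1) has no finite solution.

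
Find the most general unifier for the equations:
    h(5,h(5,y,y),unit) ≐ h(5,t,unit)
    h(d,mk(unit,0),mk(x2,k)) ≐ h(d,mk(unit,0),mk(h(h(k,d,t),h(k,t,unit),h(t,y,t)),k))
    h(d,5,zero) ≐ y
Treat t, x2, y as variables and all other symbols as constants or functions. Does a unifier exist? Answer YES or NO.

Decompose h/3: 5 ≐ 5,  h(5,y,y) ≐ t,  unit ≐ unit.
Delete trivial equation 5 ≐ 5.
Bind t := h(5,y,y); substituting into the one remaining equation that mentions t gives: h(d,mk(unit,0),mk(x2,k)) ≐ h(d,mk(unit,0),mk(h(h(k,d,h(5,y,y)),h(k,h(5,y,y),unit),h(h(5,y,y),y,h(5,y,y))),k)).
Delete trivial equation unit ≐ unit.
Decompose h/3: d ≐ d,  mk(unit,0) ≐ mk(unit,0),  mk(x2,k) ≐ mk(h(h(k,d,h(5,y,y)),h(k,h(5,y,y),unit),h(h(5,y,y),y,h(5,y,y))),k).
Delete trivial equation d ≐ d.
Delete trivial equation mk(unit,0) ≐ mk(unit,0).
Decompose mk/2: x2 ≐ h(h(k,d,h(5,y,y)),h(k,h(5,y,y),unit),h(h(5,y,y),y,h(5,y,y))),  k ≐ k.
Bind x2 := h(h(k,d,h(5,y,y)),h(k,h(5,y,y),unit),h(h(5,y,y),y,h(5,y,y))); no other remaining equation mentions x2.
Delete trivial equation k ≐ k.
Bind y := h(d,5,zero). Substituting into the earlier bindings gives t := h(5,h(d,5,zero),h(d,5,zero)), x2 := h(h(k,d,h(5,h(d,5,zero),h(d,5,zero))),h(k,h(5,h(d,5,zero),h(d,5,zero)),unit),h(h(5,h(d,5,zero),h(d,5,zero)),h(d,5,zero),h(5,h(d,5,zero),h(d,5,zero)))).
No equations remain and no clash or occurs-check failure arose, so a unifier exists.

YES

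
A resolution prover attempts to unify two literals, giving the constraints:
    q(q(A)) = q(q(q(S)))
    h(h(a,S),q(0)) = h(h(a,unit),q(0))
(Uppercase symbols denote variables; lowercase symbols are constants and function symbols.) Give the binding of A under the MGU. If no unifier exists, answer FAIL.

q(unit)

Decompose q/1: q(A) = q(q(S)).
Decompose q/1: A = q(S).
Bind A := q(S); no other remaining equation mentions A.
Decompose h/2: h(a,S) = h(a,unit),  q(0) = q(0).
Decompose h/2: a = a,  S = unit.
Delete trivial equation a = a.
Bind S := unit; no other remaining equation mentions S. Substituting into the earlier binding gives A := q(unit).
Delete trivial equation q(0) = q(0).
MGU = { A := q(unit), S := unit }, so A := q(unit).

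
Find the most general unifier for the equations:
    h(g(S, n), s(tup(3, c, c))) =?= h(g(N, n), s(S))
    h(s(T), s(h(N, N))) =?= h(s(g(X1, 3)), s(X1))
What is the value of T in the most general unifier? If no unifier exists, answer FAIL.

g(h(tup(3, c, c), tup(3, c, c)), 3)

Decompose h/2: g(S, n) =?= g(N, n),  s(tup(3, c, c)) =?= s(S).
Decompose g/2: S =?= N,  n =?= n.
Bind S := N; substituting into the one remaining equation that mentions S gives: s(tup(3, c, c)) =?= s(N).
Delete trivial equation n =?= n.
Decompose s/1: tup(3, c, c) =?= N.
Bind N := tup(3, c, c); substituting into the remaining equation gives: h(s(T), s(h(tup(3, c, c), tup(3, c, c)))) =?= h(s(g(X1, 3)), s(X1)). Substituting into the earlier binding gives S := tup(3, c, c).
Decompose h/2: s(T) =?= s(g(X1, 3)),  s(h(tup(3, c, c), tup(3, c, c))) =?= s(X1).
Decompose s/1: T =?= g(X1, 3).
Bind T := g(X1, 3); no other remaining equation mentions T.
Decompose s/1: h(tup(3, c, c), tup(3, c, c)) =?= X1.
Bind X1 := h(tup(3, c, c), tup(3, c, c)). Substituting into the earlier binding gives T := g(h(tup(3, c, c), tup(3, c, c)), 3).
MGU = { S ↦ tup(3, c, c), N ↦ tup(3, c, c), T ↦ g(h(tup(3, c, c), tup(3, c, c)), 3), X1 ↦ h(tup(3, c, c), tup(3, c, c)) }, so T ↦ g(h(tup(3, c, c), tup(3, c, c)), 3).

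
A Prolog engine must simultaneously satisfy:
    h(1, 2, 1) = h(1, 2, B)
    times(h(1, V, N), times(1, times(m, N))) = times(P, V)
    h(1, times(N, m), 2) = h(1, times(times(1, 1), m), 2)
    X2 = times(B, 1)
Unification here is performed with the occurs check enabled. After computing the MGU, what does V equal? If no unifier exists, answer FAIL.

Decompose h/3: 1 = 1,  2 = 2,  1 = B.
Delete trivial equation 1 = 1.
Delete trivial equation 2 = 2.
Bind B := 1; substituting into the one remaining equation that mentions B gives: X2 = times(1, 1).
Decompose times/2: h(1, V, N) = P,  times(1, times(m, N)) = V.
Bind P := h(1, V, N); no other remaining equation mentions P.
Bind V := times(1, times(m, N)); no other remaining equation mentions V. Substituting into the earlier binding gives P := h(1, times(1, times(m, N)), N).
Decompose h/3: 1 = 1,  times(N, m) = times(times(1, 1), m),  2 = 2.
Delete trivial equation 1 = 1.
Decompose times/2: N = times(1, 1),  m = m.
Bind N := times(1, 1); no other remaining equation mentions N. Substituting into the earlier bindings gives P := h(1, times(1, times(m, times(1, 1))), times(1, 1)), V := times(1, times(m, times(1, 1))).
Delete trivial equation m = m.
Delete trivial equation 2 = 2.
Bind X2 := times(1, 1).
MGU = { B = 1, P = h(1, times(1, times(m, times(1, 1))), times(1, 1)), V = times(1, times(m, times(1, 1))), N = times(1, 1), X2 = times(1, 1) }, so V = times(1, times(m, times(1, 1))).

times(1, times(m, times(1, 1)))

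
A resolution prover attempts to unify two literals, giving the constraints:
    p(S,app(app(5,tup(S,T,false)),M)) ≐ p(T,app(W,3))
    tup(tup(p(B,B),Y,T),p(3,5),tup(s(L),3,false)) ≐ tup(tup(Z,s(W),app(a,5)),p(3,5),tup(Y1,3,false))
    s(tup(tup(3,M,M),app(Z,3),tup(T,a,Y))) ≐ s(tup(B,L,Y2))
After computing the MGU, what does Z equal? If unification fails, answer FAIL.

Decompose p/2: S ≐ T,  app(app(5,tup(S,T,false)),M) ≐ app(W,3).
Bind S := T; substituting into the one remaining equation that mentions S gives: app(app(5,tup(T,T,false)),M) ≐ app(W,3).
Decompose app/2: app(5,tup(T,T,false)) ≐ W,  M ≐ 3.
Bind W := app(5,tup(T,T,false)); substituting into the one remaining equation that mentions W gives: tup(tup(p(B,B),Y,T),p(3,5),tup(s(L),3,false)) ≐ tup(tup(Z,s(app(5,tup(T,T,false))),app(a,5)),p(3,5),tup(Y1,3,false)).
Bind M := 3; substituting into the one remaining equation that mentions M gives: s(tup(tup(3,3,3),app(Z,3),tup(T,a,Y))) ≐ s(tup(B,L,Y2)).
Decompose tup/3: tup(p(B,B),Y,T) ≐ tup(Z,s(app(5,tup(T,T,false))),app(a,5)),  p(3,5) ≐ p(3,5),  tup(s(L),3,false) ≐ tup(Y1,3,false).
Decompose tup/3: p(B,B) ≐ Z,  Y ≐ s(app(5,tup(T,T,false))),  T ≐ app(a,5).
Bind Z := p(B,B); substituting into the one remaining equation that mentions Z gives: s(tup(tup(3,3,3),app(p(B,B),3),tup(T,a,Y))) ≐ s(tup(B,L,Y2)).
Bind Y := s(app(5,tup(T,T,false))); substituting into the one remaining equation that mentions Y gives: s(tup(tup(3,3,3),app(p(B,B),3),tup(T,a,s(app(5,tup(T,T,false)))))) ≐ s(tup(B,L,Y2)).
Bind T := app(a,5); substituting into the one remaining equation that mentions T gives: s(tup(tup(3,3,3),app(p(B,B),3),tup(app(a,5),a,s(app(5,tup(app(a,5),app(a,5),false)))))) ≐ s(tup(B,L,Y2)). Substituting into the earlier bindings gives S := app(a,5), W := app(5,tup(app(a,5),app(a,5),false)), Y := s(app(5,tup(app(a,5),app(a,5),false))).
Delete trivial equation p(3,5) ≐ p(3,5).
Decompose tup/3: s(L) ≐ Y1,  3 ≐ 3,  false ≐ false.
Bind Y1 := s(L); no other remaining equation mentions Y1.
Delete trivial equation 3 ≐ 3.
Delete trivial equation false ≐ false.
Decompose s/1: tup(tup(3,3,3),app(p(B,B),3),tup(app(a,5),a,s(app(5,tup(app(a,5),app(a,5),false))))) ≐ tup(B,L,Y2).
Decompose tup/3: tup(3,3,3) ≐ B,  app(p(B,B),3) ≐ L,  tup(app(a,5),a,s(app(5,tup(app(a,5),app(a,5),false)))) ≐ Y2.
Bind B := tup(3,3,3); substituting into the one remaining equation that mentions B gives: app(p(tup(3,3,3),tup(3,3,3)),3) ≐ L. Substituting into the earlier binding gives Z := p(tup(3,3,3),tup(3,3,3)).
Bind L := app(p(tup(3,3,3),tup(3,3,3)),3); no other remaining equation mentions L. Substituting into the earlier binding gives Y1 := s(app(p(tup(3,3,3),tup(3,3,3)),3)).
Bind Y2 := tup(app(a,5),a,s(app(5,tup(app(a,5),app(a,5),false)))).
MGU = { S := app(a,5), W := app(5,tup(app(a,5),app(a,5),false)), M := 3, Z := p(tup(3,3,3),tup(3,3,3)), Y := s(app(5,tup(app(a,5),app(a,5),false))), T := app(a,5), Y1 := s(app(p(tup(3,3,3),tup(3,3,3)),3)), B := tup(3,3,3), L := app(p(tup(3,3,3),tup(3,3,3)),3), Y2 := tup(app(a,5),a,s(app(5,tup(app(a,5),app(a,5),false)))) }, so Z := p(tup(3,3,3),tup(3,3,3)).

p(tup(3,3,3),tup(3,3,3))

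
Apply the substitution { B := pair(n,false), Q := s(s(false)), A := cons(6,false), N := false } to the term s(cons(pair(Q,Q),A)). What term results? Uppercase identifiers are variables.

Replace each occurrence of Q with s(s(false)).
Replace each occurrence of A with cons(6,false).
Result: s(cons(pair(s(s(false)),s(s(false))),cons(6,false))).

s(cons(pair(s(s(false)),s(s(false))),cons(6,false)))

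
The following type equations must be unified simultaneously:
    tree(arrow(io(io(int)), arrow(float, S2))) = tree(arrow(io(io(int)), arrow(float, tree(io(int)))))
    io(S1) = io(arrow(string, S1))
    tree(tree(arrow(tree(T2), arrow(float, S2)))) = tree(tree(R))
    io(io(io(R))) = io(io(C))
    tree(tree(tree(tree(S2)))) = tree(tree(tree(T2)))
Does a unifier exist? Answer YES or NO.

NO

Decompose tree/1: arrow(io(io(int)), arrow(float, S2)) = arrow(io(io(int)), arrow(float, tree(io(int)))).
Decompose arrow/2: io(io(int)) = io(io(int)),  arrow(float, S2) = arrow(float, tree(io(int))).
Delete trivial equation io(io(int)) = io(io(int)).
Decompose arrow/2: float = float,  S2 = tree(io(int)).
Delete trivial equation float = float.
Bind S2 := tree(io(int)); substituting into the 2 remaining equations that mention S2 gives: tree(tree(arrow(tree(T2), arrow(float, tree(io(int)))))) = tree(tree(R)),  tree(tree(tree(tree(tree(io(int)))))) = tree(tree(tree(T2))).
Decompose io/1: S1 = arrow(string, S1).
Occurs check fails: S1 occurs in arrow(string, S1); the equation S1 = arrow(string, S1) has no finite solution.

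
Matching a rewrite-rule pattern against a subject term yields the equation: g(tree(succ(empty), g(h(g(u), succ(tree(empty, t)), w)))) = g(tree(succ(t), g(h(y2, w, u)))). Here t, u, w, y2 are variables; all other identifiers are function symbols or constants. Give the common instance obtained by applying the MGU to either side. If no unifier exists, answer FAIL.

Decompose g/1: tree(succ(empty), g(h(g(u), succ(tree(empty, t)), w))) = tree(succ(t), g(h(y2, w, u))).
Decompose tree/2: succ(empty) = succ(t),  g(h(g(u), succ(tree(empty, t)), w)) = g(h(y2, w, u)).
Decompose succ/1: empty = t.
Bind t := empty; substituting into the remaining equation gives: g(h(g(u), succ(tree(empty, empty)), w)) = g(h(y2, w, u)).
Decompose g/1: h(g(u), succ(tree(empty, empty)), w) = h(y2, w, u).
Decompose h/3: g(u) = y2,  succ(tree(empty, empty)) = w,  w = u.
Bind y2 := g(u); no other remaining equation mentions y2.
Bind w := succ(tree(empty, empty)); substituting into the remaining equation gives: succ(tree(empty, empty)) = u.
Bind u := succ(tree(empty, empty)). Substituting into the earlier binding gives y2 := g(succ(tree(empty, empty))).
Applying the MGU to either side gives g(tree(succ(empty), g(h(g(succ(tree(empty, empty))), succ(tree(empty, empty)), succ(tree(empty, empty)))))).

g(tree(succ(empty), g(h(g(succ(tree(empty, empty))), succ(tree(empty, empty)), succ(tree(empty, empty))))))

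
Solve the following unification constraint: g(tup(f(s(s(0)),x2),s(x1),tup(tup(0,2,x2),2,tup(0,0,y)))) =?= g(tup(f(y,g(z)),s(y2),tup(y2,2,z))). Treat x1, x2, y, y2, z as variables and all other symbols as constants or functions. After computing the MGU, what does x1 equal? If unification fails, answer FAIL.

tup(0,2,g(tup(0,0,s(s(0)))))

Decompose g/1: tup(f(s(s(0)),x2),s(x1),tup(tup(0,2,x2),2,tup(0,0,y))) =?= tup(f(y,g(z)),s(y2),tup(y2,2,z)).
Decompose tup/3: f(s(s(0)),x2) =?= f(y,g(z)),  s(x1) =?= s(y2),  tup(tup(0,2,x2),2,tup(0,0,y)) =?= tup(y2,2,z).
Decompose f/2: s(s(0)) =?= y,  x2 =?= g(z).
Bind y := s(s(0)); substituting into the one remaining equation that mentions y gives: tup(tup(0,2,x2),2,tup(0,0,s(s(0)))) =?= tup(y2,2,z).
Bind x2 := g(z); substituting into the one remaining equation that mentions x2 gives: tup(tup(0,2,g(z)),2,tup(0,0,s(s(0)))) =?= tup(y2,2,z).
Decompose s/1: x1 =?= y2.
Bind x1 := y2; no other remaining equation mentions x1.
Decompose tup/3: tup(0,2,g(z)) =?= y2,  2 =?= 2,  tup(0,0,s(s(0))) =?= z.
Bind y2 := tup(0,2,g(z)); no other remaining equation mentions y2. Substituting into the earlier binding gives x1 := tup(0,2,g(z)).
Delete trivial equation 2 =?= 2.
Bind z := tup(0,0,s(s(0))). Substituting into the earlier bindings gives x2 := g(tup(0,0,s(s(0)))), x1 := tup(0,2,g(tup(0,0,s(s(0))))), y2 := tup(0,2,g(tup(0,0,s(s(0))))).
MGU = { y := s(s(0)), x2 := g(tup(0,0,s(s(0)))), x1 := tup(0,2,g(tup(0,0,s(s(0))))), y2 := tup(0,2,g(tup(0,0,s(s(0))))), z := tup(0,0,s(s(0))) }, so x1 := tup(0,2,g(tup(0,0,s(s(0))))).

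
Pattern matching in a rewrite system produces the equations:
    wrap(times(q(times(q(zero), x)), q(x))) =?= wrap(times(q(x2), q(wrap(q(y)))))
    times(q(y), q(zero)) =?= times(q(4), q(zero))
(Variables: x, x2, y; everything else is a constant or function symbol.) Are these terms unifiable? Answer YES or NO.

YES

Decompose wrap/1: times(q(times(q(zero), x)), q(x)) =?= times(q(x2), q(wrap(q(y)))).
Decompose times/2: q(times(q(zero), x)) =?= q(x2),  q(x) =?= q(wrap(q(y))).
Decompose q/1: times(q(zero), x) =?= x2.
Bind x2 := times(q(zero), x); no other remaining equation mentions x2.
Decompose q/1: x =?= wrap(q(y)).
Bind x := wrap(q(y)); no other remaining equation mentions x. Substituting into the earlier binding gives x2 := times(q(zero), wrap(q(y))).
Decompose times/2: q(y) =?= q(4),  q(zero) =?= q(zero).
Decompose q/1: y =?= 4.
Bind y := 4; no other remaining equation mentions y. Substituting into the earlier bindings gives x2 := times(q(zero), wrap(q(4))), x := wrap(q(4)).
Delete trivial equation q(zero) =?= q(zero).
No equations remain and no clash or occurs-check failure arose, so a unifier exists.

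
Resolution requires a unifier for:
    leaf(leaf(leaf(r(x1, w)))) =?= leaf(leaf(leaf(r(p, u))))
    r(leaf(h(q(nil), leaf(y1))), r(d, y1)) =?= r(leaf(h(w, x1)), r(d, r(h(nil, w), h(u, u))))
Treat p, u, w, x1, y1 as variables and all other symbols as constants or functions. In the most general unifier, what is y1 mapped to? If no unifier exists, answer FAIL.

r(h(nil, q(nil)), h(q(nil), q(nil)))

Decompose leaf/1: leaf(leaf(r(x1, w))) =?= leaf(leaf(r(p, u))).
Decompose leaf/1: leaf(r(x1, w)) =?= leaf(r(p, u)).
Decompose leaf/1: r(x1, w) =?= r(p, u).
Decompose r/2: x1 =?= p,  w =?= u.
Bind x1 := p; substituting into the one remaining equation that mentions x1 gives: r(leaf(h(q(nil), leaf(y1))), r(d, y1)) =?= r(leaf(h(w, p)), r(d, r(h(nil, w), h(u, u)))).
Bind w := u; substituting into the remaining equation gives: r(leaf(h(q(nil), leaf(y1))), r(d, y1)) =?= r(leaf(h(u, p)), r(d, r(h(nil, u), h(u, u)))).
Decompose r/2: leaf(h(q(nil), leaf(y1))) =?= leaf(h(u, p)),  r(d, y1) =?= r(d, r(h(nil, u), h(u, u))).
Decompose leaf/1: h(q(nil), leaf(y1)) =?= h(u, p).
Decompose h/2: q(nil) =?= u,  leaf(y1) =?= p.
Bind u := q(nil); substituting into the one remaining equation that mentions u gives: r(d, y1) =?= r(d, r(h(nil, q(nil)), h(q(nil), q(nil)))). Substituting into the earlier binding gives w := q(nil).
Bind p := leaf(y1); no other remaining equation mentions p. Substituting into the earlier binding gives x1 := leaf(y1).
Decompose r/2: d =?= d,  y1 =?= r(h(nil, q(nil)), h(q(nil), q(nil))).
Delete trivial equation d =?= d.
Bind y1 := r(h(nil, q(nil)), h(q(nil), q(nil))). Substituting into the earlier bindings gives x1 := leaf(r(h(nil, q(nil)), h(q(nil), q(nil)))), p := leaf(r(h(nil, q(nil)), h(q(nil), q(nil)))).
MGU = { x1 := leaf(r(h(nil, q(nil)), h(q(nil), q(nil)))), w := q(nil), u := q(nil), p := leaf(r(h(nil, q(nil)), h(q(nil), q(nil)))), y1 := r(h(nil, q(nil)), h(q(nil), q(nil))) }, so y1 := r(h(nil, q(nil)), h(q(nil), q(nil))).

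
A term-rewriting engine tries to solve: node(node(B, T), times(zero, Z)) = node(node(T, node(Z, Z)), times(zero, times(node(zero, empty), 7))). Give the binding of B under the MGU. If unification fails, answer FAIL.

node(times(node(zero, empty), 7), times(node(zero, empty), 7))

Decompose node/2: node(B, T) = node(T, node(Z, Z)),  times(zero, Z) = times(zero, times(node(zero, empty), 7)).
Decompose node/2: B = T,  T = node(Z, Z).
Bind B := T; no other remaining equation mentions B.
Bind T := node(Z, Z); no other remaining equation mentions T. Substituting into the earlier binding gives B := node(Z, Z).
Decompose times/2: zero = zero,  Z = times(node(zero, empty), 7).
Delete trivial equation zero = zero.
Bind Z := times(node(zero, empty), 7). Substituting into the earlier bindings gives B := node(times(node(zero, empty), 7), times(node(zero, empty), 7)), T := node(times(node(zero, empty), 7), times(node(zero, empty), 7)).
MGU = { B := node(times(node(zero, empty), 7), times(node(zero, empty), 7)), T := node(times(node(zero, empty), 7), times(node(zero, empty), 7)), Z := times(node(zero, empty), 7) }, so B := node(times(node(zero, empty), 7), times(node(zero, empty), 7)).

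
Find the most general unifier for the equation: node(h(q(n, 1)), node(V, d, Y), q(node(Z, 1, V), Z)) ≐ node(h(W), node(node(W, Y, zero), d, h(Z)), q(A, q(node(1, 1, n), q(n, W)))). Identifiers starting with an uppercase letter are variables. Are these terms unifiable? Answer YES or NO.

Decompose node/3: h(q(n, 1)) ≐ h(W),  node(V, d, Y) ≐ node(node(W, Y, zero), d, h(Z)),  q(node(Z, 1, V), Z) ≐ q(A, q(node(1, 1, n), q(n, W))).
Decompose h/1: q(n, 1) ≐ W.
Bind W := q(n, 1); substituting into the remaining equations gives: node(V, d, Y) ≐ node(node(q(n, 1), Y, zero), d, h(Z)),  q(node(Z, 1, V), Z) ≐ q(A, q(node(1, 1, n), q(n, q(n, 1)))).
Decompose node/3: V ≐ node(q(n, 1), Y, zero),  d ≐ d,  Y ≐ h(Z).
Bind V := node(q(n, 1), Y, zero); substituting into the one remaining equation that mentions V gives: q(node(Z, 1, node(q(n, 1), Y, zero)), Z) ≐ q(A, q(node(1, 1, n), q(n, q(n, 1)))).
Delete trivial equation d ≐ d.
Bind Y := h(Z); substituting into the remaining equation gives: q(node(Z, 1, node(q(n, 1), h(Z), zero)), Z) ≐ q(A, q(node(1, 1, n), q(n, q(n, 1)))). Substituting into the earlier binding gives V := node(q(n, 1), h(Z), zero).
Decompose q/2: node(Z, 1, node(q(n, 1), h(Z), zero)) ≐ A,  Z ≐ q(node(1, 1, n), q(n, q(n, 1))).
Bind A := node(Z, 1, node(q(n, 1), h(Z), zero)); no other remaining equation mentions A.
Bind Z := q(node(1, 1, n), q(n, q(n, 1))). Substituting into the earlier bindings gives V := node(q(n, 1), h(q(node(1, 1, n), q(n, q(n, 1)))), zero), Y := h(q(node(1, 1, n), q(n, q(n, 1)))), A := node(q(node(1, 1, n), q(n, q(n, 1))), 1, node(q(n, 1), h(q(node(1, 1, n), q(n, q(n, 1)))), zero)).
No equations remain and no clash or occurs-check failure arose, so a unifier exists.

YES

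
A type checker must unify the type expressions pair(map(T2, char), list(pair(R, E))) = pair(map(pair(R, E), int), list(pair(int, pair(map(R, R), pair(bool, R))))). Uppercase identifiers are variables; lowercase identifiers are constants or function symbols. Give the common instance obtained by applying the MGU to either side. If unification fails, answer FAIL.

Decompose pair/2: map(T2, char) = map(pair(R, E), int),  list(pair(R, E)) = list(pair(int, pair(map(R, R), pair(bool, R)))).
Decompose map/2: T2 = pair(R, E),  char = int.
Bind T2 := pair(R, E); no other remaining equation mentions T2.
Clash: constants char and int differ; no unifier exists.

FAIL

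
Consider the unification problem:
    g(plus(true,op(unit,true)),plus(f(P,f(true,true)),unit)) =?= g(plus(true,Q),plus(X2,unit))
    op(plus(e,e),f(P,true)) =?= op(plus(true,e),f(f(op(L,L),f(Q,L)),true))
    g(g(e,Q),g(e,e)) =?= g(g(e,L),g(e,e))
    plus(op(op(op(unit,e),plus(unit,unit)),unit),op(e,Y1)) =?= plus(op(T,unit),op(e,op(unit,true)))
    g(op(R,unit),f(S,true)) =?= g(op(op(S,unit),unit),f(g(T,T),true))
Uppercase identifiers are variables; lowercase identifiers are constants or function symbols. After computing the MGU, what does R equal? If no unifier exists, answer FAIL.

FAIL

Decompose g/2: plus(true,op(unit,true)) =?= plus(true,Q),  plus(f(P,f(true,true)),unit) =?= plus(X2,unit).
Decompose plus/2: true =?= true,  op(unit,true) =?= Q.
Delete trivial equation true =?= true.
Bind Q := op(unit,true); substituting into the 2 remaining equations that mention Q gives: op(plus(e,e),f(P,true)) =?= op(plus(true,e),f(f(op(L,L),f(op(unit,true),L)),true)),  g(g(e,op(unit,true)),g(e,e)) =?= g(g(e,L),g(e,e)).
Decompose plus/2: f(P,f(true,true)) =?= X2,  unit =?= unit.
Bind X2 := f(P,f(true,true)); no other remaining equation mentions X2.
Delete trivial equation unit =?= unit.
Decompose op/2: plus(e,e) =?= plus(true,e),  f(P,true) =?= f(f(op(L,L),f(op(unit,true),L)),true).
Decompose plus/2: e =?= true,  e =?= e.
Clash: constants e and true differ; no unifier exists.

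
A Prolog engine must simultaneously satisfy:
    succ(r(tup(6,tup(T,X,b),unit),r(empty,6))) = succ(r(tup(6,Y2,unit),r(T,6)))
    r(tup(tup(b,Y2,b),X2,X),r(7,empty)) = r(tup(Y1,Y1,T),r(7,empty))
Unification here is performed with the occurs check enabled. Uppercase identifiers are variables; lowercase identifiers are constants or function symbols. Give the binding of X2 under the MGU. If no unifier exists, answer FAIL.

Decompose succ/1: r(tup(6,tup(T,X,b),unit),r(empty,6)) = r(tup(6,Y2,unit),r(T,6)).
Decompose r/2: tup(6,tup(T,X,b),unit) = tup(6,Y2,unit),  r(empty,6) = r(T,6).
Decompose tup/3: 6 = 6,  tup(T,X,b) = Y2,  unit = unit.
Delete trivial equation 6 = 6.
Bind Y2 := tup(T,X,b); substituting into the one remaining equation that mentions Y2 gives: r(tup(tup(b,tup(T,X,b),b),X2,X),r(7,empty)) = r(tup(Y1,Y1,T),r(7,empty)).
Delete trivial equation unit = unit.
Decompose r/2: empty = T,  6 = 6.
Bind T := empty; substituting into the one remaining equation that mentions T gives: r(tup(tup(b,tup(empty,X,b),b),X2,X),r(7,empty)) = r(tup(Y1,Y1,empty),r(7,empty)). Substituting into the earlier binding gives Y2 := tup(empty,X,b).
Delete trivial equation 6 = 6.
Decompose r/2: tup(tup(b,tup(empty,X,b),b),X2,X) = tup(Y1,Y1,empty),  r(7,empty) = r(7,empty).
Decompose tup/3: tup(b,tup(empty,X,b),b) = Y1,  X2 = Y1,  X = empty.
Bind Y1 := tup(b,tup(empty,X,b),b); substituting into the one remaining equation that mentions Y1 gives: X2 = tup(b,tup(empty,X,b),b).
Bind X2 := tup(b,tup(empty,X,b),b); no other remaining equation mentions X2.
Bind X := empty; no other remaining equation mentions X. Substituting into the earlier bindings gives Y2 := tup(empty,empty,b), Y1 := tup(b,tup(empty,empty,b),b), X2 := tup(b,tup(empty,empty,b),b).
Delete trivial equation r(7,empty) = r(7,empty).
MGU = { Y2 = tup(empty,empty,b), T = empty, Y1 = tup(b,tup(empty,empty,b),b), X2 = tup(b,tup(empty,empty,b),b), X = empty }, so X2 = tup(b,tup(empty,empty,b),b).

tup(b,tup(empty,empty,b),b)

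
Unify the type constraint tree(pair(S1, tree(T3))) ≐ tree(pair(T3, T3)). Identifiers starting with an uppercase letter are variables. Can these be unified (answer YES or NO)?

Decompose tree/1: pair(S1, tree(T3)) ≐ pair(T3, T3).
Decompose pair/2: S1 ≐ T3,  tree(T3) ≐ T3.
Bind S1 := T3; no other remaining equation mentions S1.
Occurs check fails: T3 occurs in tree(T3); the equation T3 ≐ tree(T3) has no finite solution.

NO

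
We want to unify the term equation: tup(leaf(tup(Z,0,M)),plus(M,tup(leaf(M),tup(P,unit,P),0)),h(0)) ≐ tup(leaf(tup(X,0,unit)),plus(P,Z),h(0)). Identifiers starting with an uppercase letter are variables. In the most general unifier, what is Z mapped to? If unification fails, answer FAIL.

tup(leaf(unit),tup(unit,unit,unit),0)

Decompose tup/3: leaf(tup(Z,0,M)) ≐ leaf(tup(X,0,unit)),  plus(M,tup(leaf(M),tup(P,unit,P),0)) ≐ plus(P,Z),  h(0) ≐ h(0).
Decompose leaf/1: tup(Z,0,M) ≐ tup(X,0,unit).
Decompose tup/3: Z ≐ X,  0 ≐ 0,  M ≐ unit.
Bind Z := X; substituting into the one remaining equation that mentions Z gives: plus(M,tup(leaf(M),tup(P,unit,P),0)) ≐ plus(P,X).
Delete trivial equation 0 ≐ 0.
Bind M := unit; substituting into the one remaining equation that mentions M gives: plus(unit,tup(leaf(unit),tup(P,unit,P),0)) ≐ plus(P,X).
Decompose plus/2: unit ≐ P,  tup(leaf(unit),tup(P,unit,P),0) ≐ X.
Bind P := unit; substituting into the one remaining equation that mentions P gives: tup(leaf(unit),tup(unit,unit,unit),0) ≐ X.
Bind X := tup(leaf(unit),tup(unit,unit,unit),0); no other remaining equation mentions X. Substituting into the earlier binding gives Z := tup(leaf(unit),tup(unit,unit,unit),0).
Delete trivial equation h(0) ≐ h(0).
MGU = { Z := tup(leaf(unit),tup(unit,unit,unit),0), M := unit, P := unit, X := tup(leaf(unit),tup(unit,unit,unit),0) }, so Z := tup(leaf(unit),tup(unit,unit,unit),0).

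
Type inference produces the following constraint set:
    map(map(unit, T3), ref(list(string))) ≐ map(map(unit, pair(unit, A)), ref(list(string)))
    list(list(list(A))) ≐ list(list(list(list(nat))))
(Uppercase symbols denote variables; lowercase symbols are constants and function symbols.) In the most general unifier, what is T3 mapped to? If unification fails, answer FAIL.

pair(unit, list(nat))

Decompose map/2: map(unit, T3) ≐ map(unit, pair(unit, A)),  ref(list(string)) ≐ ref(list(string)).
Decompose map/2: unit ≐ unit,  T3 ≐ pair(unit, A).
Delete trivial equation unit ≐ unit.
Bind T3 := pair(unit, A); no other remaining equation mentions T3.
Delete trivial equation ref(list(string)) ≐ ref(list(string)).
Decompose list/1: list(list(A)) ≐ list(list(list(nat))).
Decompose list/1: list(A) ≐ list(list(nat)).
Decompose list/1: A ≐ list(nat).
Bind A := list(nat). Substituting into the earlier binding gives T3 := pair(unit, list(nat)).
MGU = { T3 ↦ pair(unit, list(nat)), A ↦ list(nat) }, so T3 ↦ pair(unit, list(nat)).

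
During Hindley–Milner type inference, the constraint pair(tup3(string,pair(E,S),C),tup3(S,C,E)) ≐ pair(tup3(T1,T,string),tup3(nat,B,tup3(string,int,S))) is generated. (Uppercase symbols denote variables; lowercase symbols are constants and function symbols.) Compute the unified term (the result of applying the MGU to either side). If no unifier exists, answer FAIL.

Decompose pair/2: tup3(string,pair(E,S),C) ≐ tup3(T1,T,string),  tup3(S,C,E) ≐ tup3(nat,B,tup3(string,int,S)).
Decompose tup3/3: string ≐ T1,  pair(E,S) ≐ T,  C ≐ string.
Bind T1 := string; no other remaining equation mentions T1.
Bind T := pair(E,S); no other remaining equation mentions T.
Bind C := string; substituting into the remaining equation gives: tup3(S,string,E) ≐ tup3(nat,B,tup3(string,int,S)).
Decompose tup3/3: S ≐ nat,  string ≐ B,  E ≐ tup3(string,int,S).
Bind S := nat; substituting into the one remaining equation that mentions S gives: E ≐ tup3(string,int,nat). Substituting into the earlier binding gives T := pair(E,nat).
Bind B := string; no other remaining equation mentions B.
Bind E := tup3(string,int,nat). Substituting into the earlier binding gives T := pair(tup3(string,int,nat),nat).
Applying the MGU to either side gives pair(tup3(string,pair(tup3(string,int,nat),nat),string),tup3(nat,string,tup3(string,int,nat))).

pair(tup3(string,pair(tup3(string,int,nat),nat),string),tup3(nat,string,tup3(string,int,nat)))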